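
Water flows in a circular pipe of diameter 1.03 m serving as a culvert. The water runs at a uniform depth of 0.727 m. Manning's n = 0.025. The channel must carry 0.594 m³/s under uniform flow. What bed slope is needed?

S = 0.00271

For a circular section of diameter D = 1.03 m at depth y = 0.727 m, the central angle is θ = 2 arccos(1 − 2y/D) = 3.99 rad. Then A = (D²/8)(θ − sin θ) = 0.6286 m² and P = Dθ/2 = 2.055 m.
Hydraulic radius R = A/P = 0.6286/2.055 = 0.3059 m.
From Manning's equation, S = [nQ / (1 A R^(2/3))]² = [0.025 × 0.594 / (1 × 0.6286 × 0.3059^(2/3))]² = 0.00271.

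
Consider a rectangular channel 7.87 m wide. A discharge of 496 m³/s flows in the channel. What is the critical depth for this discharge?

y_c = 7.4 m

For a rectangular channel, critical depth y_c = (q²/g)^(1/3) where q = Q/b = 496/7.87 = 63.02 m²/s.
So y_c = (63.02²/9.81)^(1/3) = 7.4 m.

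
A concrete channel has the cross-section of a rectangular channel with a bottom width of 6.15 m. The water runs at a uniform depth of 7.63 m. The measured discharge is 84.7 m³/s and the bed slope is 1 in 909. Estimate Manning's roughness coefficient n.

n = 0.031

Flow area A = b·y = 6.15 × 7.63 = 46.92 m². Wetted perimeter P = b + 2y = 6.15 + 2×7.63 = 21.41 m.
Hydraulic radius R = A/P = 46.92/21.41 = 2.192 m.
Rearranging Manning's equation: n = (1/Q) A R^(2/3) S^(1/2) = (1/84.7) × 46.92 × 2.192^(2/3) × √0.0011 = 0.031.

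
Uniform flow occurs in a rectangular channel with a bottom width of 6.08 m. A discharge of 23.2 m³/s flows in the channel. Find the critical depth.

For a rectangular channel, critical depth y_c = (q²/g)^(1/3) where q = Q/b = 23.2/6.08 = 3.816 m²/s.
So y_c = (3.816²/9.81)^(1/3) = 1.14 m.

y_c = 1.14 m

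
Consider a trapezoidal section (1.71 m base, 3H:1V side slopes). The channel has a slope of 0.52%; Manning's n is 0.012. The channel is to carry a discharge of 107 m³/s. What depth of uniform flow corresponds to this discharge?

Manning's equation rearranged: A R^(2/3) = nQ / (1·√S) = 0.012 × 107 / (√0.0052) = 17.81.
Try y = 2.32 m: A R^(2/3) = 23.06 — high.
Try y = 1.73 m: A R^(2/3) = 11.48 — low.
Try y = 2.08 m: A R^(2/3) = 17.75 — ≈ 17.81.

y_n = 2.08 m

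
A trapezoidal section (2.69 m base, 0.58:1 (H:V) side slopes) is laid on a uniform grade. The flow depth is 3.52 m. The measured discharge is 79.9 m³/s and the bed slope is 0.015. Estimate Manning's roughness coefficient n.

n = 0.034

With bottom width b = 2.69 m and side slope z = 0.58: A = (b + zy)y = (2.69 + 0.58×3.52)×3.52 = 16.66 m²; P = b + 2y√(1+z²) = 2.69 + 2×3.52×1.156 = 10.83 m.
Hydraulic radius R = A/P = 16.66/10.83 = 1.538 m.
Rearranging Manning's equation: n = (1/Q) A R^(2/3) S^(1/2) = (1/79.9) × 16.66 × 1.538^(2/3) × √0.015 = 0.034.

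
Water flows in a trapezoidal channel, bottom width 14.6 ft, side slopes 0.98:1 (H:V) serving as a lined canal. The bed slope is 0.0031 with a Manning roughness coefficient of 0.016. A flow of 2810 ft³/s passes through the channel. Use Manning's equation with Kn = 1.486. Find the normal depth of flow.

Manning's equation rearranged: A R^(2/3) = nQ / (1.486·√S) = 0.016 × 2810 / (1.486 × √0.0031) = 543.4.
Try y = 6.16 ft: A R^(2/3) = 319.9 — too small.
Try y = 9.13 ft: A R^(2/3) = 657.8 — too large.
Try y = 8.24 ft: A R^(2/3) = 543.4 — matches.

y_n = 8.24 ft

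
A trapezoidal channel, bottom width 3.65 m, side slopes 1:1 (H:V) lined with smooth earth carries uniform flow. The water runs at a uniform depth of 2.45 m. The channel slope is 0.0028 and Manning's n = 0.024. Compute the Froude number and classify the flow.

With bottom width b = 3.65 m and side slope z = 1: A = (b + zy)y = (3.65 + 1×2.45)×2.45 = 14.95 m²; P = b + 2y√(1+z²) = 3.65 + 2×2.45×1.414 = 10.58 m.
Hydraulic radius R = A/P = 14.95/10.58 = 1.413 m.
V = (1/n) R^(2/3) √S = (1/0.024) × 1.413^(2/3) × √0.0028 = 2.776 m/s. Hydraulic depth D_h = A/T = 14.95/8.55 = 1.748 m.
Froude number Fr = V/√(g·D_h) = 2.776/√(9.81×1.748) = 0.67, which is less than 1, so the flow is subcritical.

subcritical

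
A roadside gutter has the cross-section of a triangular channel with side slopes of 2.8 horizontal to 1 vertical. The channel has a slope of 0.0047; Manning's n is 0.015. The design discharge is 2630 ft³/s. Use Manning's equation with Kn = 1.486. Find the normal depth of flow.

Manning's equation rearranged: A R^(2/3) = nQ / (1.486·√S) = 0.015 × 2630 / (1.486 × √0.0047) = 387.2.
Trying y = 9.26 ft: A R^(2/3) = 640.8 — too large.
Trying y = 5.81 ft: A R^(2/3) = 184.9 — too small.
Trying y = 7.67 ft: A R^(2/3) = 387.7 — ≈ 387.2.

y_n = 7.67 ft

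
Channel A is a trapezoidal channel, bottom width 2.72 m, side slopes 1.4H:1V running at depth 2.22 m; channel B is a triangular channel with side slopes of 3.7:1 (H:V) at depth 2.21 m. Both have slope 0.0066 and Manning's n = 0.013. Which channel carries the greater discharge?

Channel A: With bottom width b = 2.72 m and side slope z = 1.4: A = (b + zy)y = (2.72 + 1.4×2.22)×2.22 = 12.94 m²; P = b + 2y√(1+z²) = 2.72 + 2×2.22×1.72 = 10.36 m. Hydraulic radius R = A/P = 12.94/10.36 = 1.249 m. Q_A = (1/0.013)·12.94·1.249^(2/3)·√0.0066 = 93.77 m³/s.
Channel B: For a triangular section with side slope z = 3.7: A = zy² = 3.7×2.21² = 18.07 m²; P = 2y√(1+z²) = 2×2.21×3.833 = 16.94 m. Hydraulic radius R = A/P = 18.07/16.94 = 1.067 m. Q_B = (1/0.013)·18.07·1.067^(2/3)·√0.0066 = 117.9 m³/s.
Q_A = 93.77 m³/s vs Q_B = 117.9 m³/s, so channel B carries more.

channel B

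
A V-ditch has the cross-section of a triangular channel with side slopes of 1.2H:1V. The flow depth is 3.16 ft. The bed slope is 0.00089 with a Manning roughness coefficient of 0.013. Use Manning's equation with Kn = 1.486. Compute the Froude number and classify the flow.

subcritical

For a triangular section with side slope z = 1.2: A = zy² = 1.2×3.16² = 11.98 ft²; P = 2y√(1+z²) = 2×3.16×1.562 = 9.872 ft.
Hydraulic radius R = A/P = 11.98/9.872 = 1.214 ft.
V = (1.486/n) R^(2/3) √S = (1.486/0.013) × 1.214^(2/3) × √0.00089 = 3.88 ft/s. Hydraulic depth D_h = A/T = 11.98/7.584 = 1.58 ft.
Froude number Fr = V/√(g·D_h) = 3.88/√(32.2×1.58) = 0.544, which is less than 1, so the flow is subcritical.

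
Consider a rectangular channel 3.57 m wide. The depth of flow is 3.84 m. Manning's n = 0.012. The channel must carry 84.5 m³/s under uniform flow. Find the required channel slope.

Flow area A = b·y = 3.57 × 3.84 = 13.71 m². Wetted perimeter P = b + 2y = 3.57 + 2×3.84 = 11.25 m.
Hydraulic radius R = A/P = 13.71/11.25 = 1.219 m.
From Manning's equation, S = [nQ / (1 A R^(2/3))]² = [0.012 × 84.5 / (1 × 13.71 × 1.219^(2/3))]² = 0.0042.

S = 0.0042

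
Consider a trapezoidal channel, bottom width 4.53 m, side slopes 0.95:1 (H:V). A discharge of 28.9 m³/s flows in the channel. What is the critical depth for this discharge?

y_c = 1.44 m

At critical depth, Q² T / (g A³) = 1, i.e. A³/T = Q²/g = 28.9²/9.81 = 85.14.
Trying y = 1.74 m: A³/T = 158.9 — high.
Trying y = 1.1 m: A³/T = 34.84 — low.
Trying y = 1.44 m: A³/T = 84.32 — matches.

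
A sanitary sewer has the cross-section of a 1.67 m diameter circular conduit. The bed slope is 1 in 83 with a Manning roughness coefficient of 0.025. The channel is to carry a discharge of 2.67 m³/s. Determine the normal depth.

y_n = 0.832 m

Manning's equation rearranged: A R^(2/3) = nQ / (1·√S) = 0.025 × 2.67 / (√0.01205) = 0.6081.
Trying y = 0.927 m: A R^(2/3) = 0.7274 — over.
Trying y = 0.832 m: A R^(2/3) = 0.6081 — matches.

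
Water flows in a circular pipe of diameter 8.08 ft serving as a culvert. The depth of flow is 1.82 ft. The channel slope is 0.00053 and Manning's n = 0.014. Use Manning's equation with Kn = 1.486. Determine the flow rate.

Q = 22.3 ft³/s

For a circular section of diameter D = 8.08 ft at depth y = 1.82 ft, the central angle is θ = 2 arccos(1 − 2y/D) = 1.978 rad. Then A = (D²/8)(θ − sin θ) = 8.649 ft² and P = Dθ/2 = 7.991 ft.
Hydraulic radius R = A/P = 8.649/7.991 = 1.082 ft.
Manning's equation: Q = (1.486/n) A R^(2/3) S^(1/2) = (1.486/0.014) × 8.649 × 1.082^(2/3) × 0.00053^(1/2) = 22.3 ft³/s.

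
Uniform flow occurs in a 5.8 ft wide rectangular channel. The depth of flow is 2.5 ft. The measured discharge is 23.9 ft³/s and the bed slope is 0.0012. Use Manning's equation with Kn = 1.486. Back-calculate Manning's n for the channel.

Flow area A = b·y = 5.8 × 2.5 = 14.5 ft². Wetted perimeter P = b + 2y = 5.8 + 2×2.5 = 10.8 ft.
Hydraulic radius R = A/P = 14.5/10.8 = 1.343 ft.
Rearranging Manning's equation: n = (1.486/Q) A R^(2/3) S^(1/2) = (1.486/23.9) × 14.5 × 1.343^(2/3) × √0.0012 = 0.038.

n = 0.038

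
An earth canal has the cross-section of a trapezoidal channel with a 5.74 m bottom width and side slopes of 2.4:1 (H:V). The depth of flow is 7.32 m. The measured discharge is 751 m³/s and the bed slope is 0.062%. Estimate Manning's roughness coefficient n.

n = 0.014

With bottom width b = 5.74 m and side slope z = 2.4: A = (b + zy)y = (5.74 + 2.4×7.32)×7.32 = 170.6 m²; P = b + 2y√(1+z²) = 5.74 + 2×7.32×2.6 = 43.8 m.
Hydraulic radius R = A/P = 170.6/43.8 = 3.895 m.
Rearranging Manning's equation: n = (1/Q) A R^(2/3) S^(1/2) = (1/751) × 170.6 × 3.895^(2/3) × √0.00062 = 0.014.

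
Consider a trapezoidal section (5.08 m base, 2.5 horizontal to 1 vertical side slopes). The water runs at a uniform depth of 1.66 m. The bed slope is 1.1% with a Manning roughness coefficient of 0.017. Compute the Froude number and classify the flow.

With bottom width b = 5.08 m and side slope z = 2.5: A = (b + zy)y = (5.08 + 2.5×1.66)×1.66 = 15.32 m²; P = b + 2y√(1+z²) = 5.08 + 2×1.66×2.693 = 14.02 m.
Hydraulic radius R = A/P = 15.32/14.02 = 1.093 m.
V = (1/n) R^(2/3) √S = (1/0.017) × 1.093^(2/3) × √0.011 = 6.546 m/s. Hydraulic depth D_h = A/T = 15.32/13.38 = 1.145 m.
Froude number Fr = V/√(g·D_h) = 6.546/√(9.81×1.145) = 1.95, which is greater than 1, so the flow is supercritical.

supercritical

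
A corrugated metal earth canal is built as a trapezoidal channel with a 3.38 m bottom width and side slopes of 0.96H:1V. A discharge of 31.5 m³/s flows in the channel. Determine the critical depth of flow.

y_c = 1.74 m

At critical depth, Q² T / (g A³) = 1, i.e. A³/T = Q²/g = 31.5²/9.81 = 101.1.
At y = 1.51 m: A³/T = 61.77 — too small.
At y = 2.12 m: A³/T = 203.1 — too large.
At y = 1.74 m: A³/T = 101 — matches.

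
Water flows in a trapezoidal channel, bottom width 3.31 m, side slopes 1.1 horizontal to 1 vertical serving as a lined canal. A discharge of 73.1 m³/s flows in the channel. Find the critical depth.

At critical depth, Q² T / (g A³) = 1, i.e. A³/T = Q²/g = 73.1²/9.81 = 544.7.
Trying y = 2.11 m: A³/T = 210.9 — too small.
Trying y = 3.44 m: A³/T = 1336 — too large.
Trying y = 2.72 m: A³/T = 541.9 — ≈ 544.7.

y_c = 2.72 m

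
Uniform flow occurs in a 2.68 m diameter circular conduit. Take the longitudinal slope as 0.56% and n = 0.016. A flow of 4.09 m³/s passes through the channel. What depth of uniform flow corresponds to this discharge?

Manning's equation rearranged: A R^(2/3) = nQ / (1·√S) = 0.016 × 4.09 / (√0.0056) = 0.8745.
Try y = 0.995 m: A R^(2/3) = 1.268 — over.
Try y = 0.727 m: A R^(2/3) = 0.6951 — short.
Try y = 0.818 m: A R^(2/3) = 0.8746 — ≈ 0.8745.

y_n = 0.818 m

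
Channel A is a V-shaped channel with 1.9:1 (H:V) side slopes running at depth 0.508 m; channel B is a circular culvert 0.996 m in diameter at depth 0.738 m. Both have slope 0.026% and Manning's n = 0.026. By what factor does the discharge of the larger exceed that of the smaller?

Channel A: For a triangular section with side slope z = 1.9: A = zy² = 1.9×0.508² = 0.4903 m²; P = 2y√(1+z²) = 2×0.508×2.147 = 2.181 m. Hydraulic radius R = A/P = 0.4903/2.181 = 0.2248 m. Q_A = (1/0.026)·0.4903·0.2248^(2/3)·√0.00026 = 0.1124 m³/s.
Channel B: For a circular section of diameter D = 0.996 m at depth y = 0.738 m, the central angle is θ = 2 arccos(1 − 2y/D) = 4.147 rad. Then A = (D²/8)(θ − sin θ) = 0.619 m² and P = Dθ/2 = 2.065 m. Hydraulic radius R = A/P = 0.619/2.065 = 0.2997 m. Q_B = (1/0.026)·0.619·0.2997^(2/3)·√0.00026 = 0.1719 m³/s.
The larger discharge is 0.1719 m³/s and the smaller is 0.1124 m³/s; the ratio is 1.53.

1.53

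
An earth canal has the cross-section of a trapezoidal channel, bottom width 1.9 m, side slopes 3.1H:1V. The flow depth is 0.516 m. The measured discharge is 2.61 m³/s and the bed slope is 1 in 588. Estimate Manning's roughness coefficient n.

With bottom width b = 1.9 m and side slope z = 3.1: A = (b + zy)y = (1.9 + 3.1×0.516)×0.516 = 1.806 m²; P = b + 2y√(1+z²) = 1.9 + 2×0.516×3.257 = 5.262 m.
Hydraulic radius R = A/P = 1.806/5.262 = 0.3432 m.
Rearranging Manning's equation: n = (1/Q) A R^(2/3) S^(1/2) = (1/2.61) × 1.806 × 0.3432^(2/3) × √0.001701 = 0.014.

n = 0.014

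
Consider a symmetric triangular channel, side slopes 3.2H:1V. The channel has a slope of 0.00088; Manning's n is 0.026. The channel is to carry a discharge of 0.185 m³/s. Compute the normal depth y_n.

Manning's equation rearranged: A R^(2/3) = nQ / (1·√S) = 0.026 × 0.185 / (√0.00088) = 0.1621.
Try y = 0.451 m: A R^(2/3) = 0.2338 — high.
Try y = 0.286 m: A R^(2/3) = 0.06939 — low.
Try y = 0.393 m: A R^(2/3) = 0.1619 — ≈ 0.1621.

y_n = 0.393 m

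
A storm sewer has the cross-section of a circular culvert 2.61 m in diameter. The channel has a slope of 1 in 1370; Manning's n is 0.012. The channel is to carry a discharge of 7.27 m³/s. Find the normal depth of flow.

Manning's equation rearranged: A R^(2/3) = nQ / (1·√S) = 0.012 × 7.27 / (√0.0007299) = 3.229.
At y = 1.94 m: A R^(2/3) = 3.632 — too large.
At y = 1.77 m: A R^(2/3) = 3.23 — ≈ 3.229.

y_n = 1.77 m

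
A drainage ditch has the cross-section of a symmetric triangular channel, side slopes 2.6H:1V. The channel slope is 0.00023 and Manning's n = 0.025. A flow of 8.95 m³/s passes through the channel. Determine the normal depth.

y_n = 2.32 m

Manning's equation rearranged: A R^(2/3) = nQ / (1·√S) = 0.025 × 8.95 / (√0.00023) = 14.75.
Try y = 2.88 m: A R^(2/3) = 26.26 — high.
Try y = 2.03 m: A R^(2/3) = 10.33 — low.
Try y = 2.32 m: A R^(2/3) = 14.76 — close enough.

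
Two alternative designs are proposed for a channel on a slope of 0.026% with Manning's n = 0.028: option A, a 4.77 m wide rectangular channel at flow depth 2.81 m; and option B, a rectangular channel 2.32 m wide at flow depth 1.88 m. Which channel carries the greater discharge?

channel A

Channel A: Flow area A = b·y = 4.77 × 2.81 = 13.4 m². Wetted perimeter P = b + 2y = 4.77 + 2×2.81 = 10.39 m. Hydraulic radius R = A/P = 13.4/10.39 = 1.29 m. Q_A = (1/0.028)·13.4·1.29^(2/3)·√0.00026 = 9.147 m³/s.
Channel B: Flow area A = b·y = 2.32 × 1.88 = 4.362 m². Wetted perimeter P = b + 2y = 2.32 + 2×1.88 = 6.08 m. Hydraulic radius R = A/P = 4.362/6.08 = 0.7174 m. Q_B = (1/0.028)·4.362·0.7174^(2/3)·√0.00026 = 2.013 m³/s.
Q_A = 9.147 m³/s vs Q_B = 2.013 m³/s, so channel A carries more.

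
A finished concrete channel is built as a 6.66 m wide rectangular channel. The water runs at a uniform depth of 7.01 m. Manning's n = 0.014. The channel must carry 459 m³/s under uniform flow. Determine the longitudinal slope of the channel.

S = 0.0064

Flow area A = b·y = 6.66 × 7.01 = 46.69 m². Wetted perimeter P = b + 2y = 6.66 + 2×7.01 = 20.68 m.
Hydraulic radius R = A/P = 46.69/20.68 = 2.258 m.
From Manning's equation, S = [nQ / (1 A R^(2/3))]² = [0.014 × 459 / (1 × 46.69 × 2.258^(2/3))]² = 0.0064.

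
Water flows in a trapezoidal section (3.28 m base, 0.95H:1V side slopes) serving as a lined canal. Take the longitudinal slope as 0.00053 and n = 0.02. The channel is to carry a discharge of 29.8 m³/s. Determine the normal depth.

y_n = 3.05 m

Manning's equation rearranged: A R^(2/3) = nQ / (1·√S) = 0.02 × 29.8 / (√0.00053) = 25.89.
Trying y = 2.08 m: A R^(2/3) = 12.43 — short.
Trying y = 3.86 m: A R^(2/3) = 41.5 — over.
Trying y = 3.05 m: A R^(2/3) = 25.9 — ≈ 25.89.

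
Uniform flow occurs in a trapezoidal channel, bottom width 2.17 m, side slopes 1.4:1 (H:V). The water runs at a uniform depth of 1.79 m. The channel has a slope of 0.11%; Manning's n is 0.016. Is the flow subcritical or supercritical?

With bottom width b = 2.17 m and side slope z = 1.4: A = (b + zy)y = (2.17 + 1.4×1.79)×1.79 = 8.37 m²; P = b + 2y√(1+z²) = 2.17 + 2×1.79×1.72 = 8.329 m.
Hydraulic radius R = A/P = 8.37/8.329 = 1.005 m.
V = (1/n) R^(2/3) √S = (1/0.016) × 1.005^(2/3) × √0.0011 = 2.08 m/s. Hydraulic depth D_h = A/T = 8.37/7.182 = 1.165 m.
Froude number Fr = V/√(g·D_h) = 2.08/√(9.81×1.165) = 0.615, which is less than 1, so the flow is subcritical.

subcritical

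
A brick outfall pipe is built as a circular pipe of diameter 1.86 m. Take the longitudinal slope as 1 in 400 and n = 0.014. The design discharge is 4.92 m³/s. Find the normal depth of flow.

Manning's equation rearranged: A R^(2/3) = nQ / (1·√S) = 0.014 × 4.92 / (√0.0025) = 1.378.
Trying y = 1.03 m: A R^(2/3) = 0.9658 — too small.
Trying y = 1.52 m: A R^(2/3) = 1.627 — too large.
Trying y = 1.31 m: A R^(2/3) = 1.376 — ≈ 1.378.

y_n = 1.31 m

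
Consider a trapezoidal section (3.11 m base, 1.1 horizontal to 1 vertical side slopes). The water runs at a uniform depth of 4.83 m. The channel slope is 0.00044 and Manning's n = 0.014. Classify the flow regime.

subcritical

With bottom width b = 3.11 m and side slope z = 1.1: A = (b + zy)y = (3.11 + 1.1×4.83)×4.83 = 40.68 m²; P = b + 2y√(1+z²) = 3.11 + 2×4.83×1.487 = 17.47 m.
Hydraulic radius R = A/P = 40.68/17.47 = 2.329 m.
V = (1/n) R^(2/3) √S = (1/0.014) × 2.329^(2/3) × √0.00044 = 2.632 m/s. Hydraulic depth D_h = A/T = 40.68/13.74 = 2.962 m.
Froude number Fr = V/√(g·D_h) = 2.632/√(9.81×2.962) = 0.488, which is less than 1, so the flow is subcritical.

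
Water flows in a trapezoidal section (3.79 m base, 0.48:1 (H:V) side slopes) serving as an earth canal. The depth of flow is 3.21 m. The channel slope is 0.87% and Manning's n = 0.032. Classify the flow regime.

subcritical

With bottom width b = 3.79 m and side slope z = 0.48: A = (b + zy)y = (3.79 + 0.48×3.21)×3.21 = 17.11 m²; P = b + 2y√(1+z²) = 3.79 + 2×3.21×1.109 = 10.91 m.
Hydraulic radius R = A/P = 17.11/10.91 = 1.568 m.
V = (1/n) R^(2/3) √S = (1/0.032) × 1.568^(2/3) × √0.0087 = 3.935 m/s. Hydraulic depth D_h = A/T = 17.11/6.872 = 2.49 m.
Froude number Fr = V/√(g·D_h) = 3.935/√(9.81×2.49) = 0.796, which is less than 1, so the flow is subcritical.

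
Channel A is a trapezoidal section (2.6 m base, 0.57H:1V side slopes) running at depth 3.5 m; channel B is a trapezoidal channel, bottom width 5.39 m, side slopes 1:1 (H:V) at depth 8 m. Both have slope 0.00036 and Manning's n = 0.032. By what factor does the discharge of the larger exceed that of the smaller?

12.4

Channel A: With bottom width b = 2.6 m and side slope z = 0.57: A = (b + zy)y = (2.6 + 0.57×3.5)×3.5 = 16.08 m²; P = b + 2y√(1+z²) = 2.6 + 2×3.5×1.151 = 10.66 m. Hydraulic radius R = A/P = 16.08/10.66 = 1.509 m. Q_A = (1/0.032)·16.08·1.509^(2/3)·√0.00036 = 12.55 m³/s.
Channel B: With bottom width b = 5.39 m and side slope z = 1: A = (b + zy)y = (5.39 + 1×8)×8 = 107.1 m²; P = b + 2y√(1+z²) = 5.39 + 2×8×1.414 = 28.02 m. Hydraulic radius R = A/P = 107.1/28.02 = 3.823 m. Q_B = (1/0.032)·107.1·3.823^(2/3)·√0.00036 = 155.3 m³/s.
The larger discharge is 155.3 m³/s and the smaller is 12.55 m³/s; the ratio is 12.4.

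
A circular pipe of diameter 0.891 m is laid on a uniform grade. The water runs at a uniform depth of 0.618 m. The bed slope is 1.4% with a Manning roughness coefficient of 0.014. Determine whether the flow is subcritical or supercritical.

For a circular section of diameter D = 0.891 m at depth y = 0.618 m, the central angle is θ = 2 arccos(1 − 2y/D) = 3.937 rad. Then A = (D²/8)(θ − sin θ) = 0.4615 m² and P = Dθ/2 = 1.754 m.
Hydraulic radius R = A/P = 0.4615/1.754 = 0.2631 m.
V = (1/n) R^(2/3) √S = (1/0.014) × 0.2631^(2/3) × √0.014 = 3.471 m/s. Hydraulic depth D_h = A/T = 0.4615/0.8215 = 0.5618 m.
Froude number Fr = V/√(g·D_h) = 3.471/√(9.81×0.5618) = 1.48, which is greater than 1, so the flow is supercritical.

supercritical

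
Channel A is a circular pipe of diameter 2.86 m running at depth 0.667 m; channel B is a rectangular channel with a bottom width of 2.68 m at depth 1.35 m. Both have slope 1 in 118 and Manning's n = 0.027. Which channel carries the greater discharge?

channel B

Channel A: For a circular section of diameter D = 2.86 m at depth y = 0.667 m, the central angle is θ = 2 arccos(1 − 2y/D) = 2.016 rad. Then A = (D²/8)(θ − sin θ) = 1.138 m² and P = Dθ/2 = 2.883 m. Hydraulic radius R = A/P = 1.138/2.883 = 0.3949 m. Q_A = (1/0.027)·1.138·0.3949^(2/3)·√0.008475 = 2.089 m³/s.
Channel B: Flow area A = b·y = 2.68 × 1.35 = 3.618 m². Wetted perimeter P = b + 2y = 2.68 + 2×1.35 = 5.38 m. Hydraulic radius R = A/P = 3.618/5.38 = 0.6725 m. Q_B = (1/0.027)·3.618·0.6725^(2/3)·√0.008475 = 9.469 m³/s.
Q_A = 2.089 m³/s vs Q_B = 9.469 m³/s, so channel B carries more.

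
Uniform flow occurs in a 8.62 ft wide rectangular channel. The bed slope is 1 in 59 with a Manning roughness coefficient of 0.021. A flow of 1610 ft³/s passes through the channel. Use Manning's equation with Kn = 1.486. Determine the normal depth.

y_n = 9.77 ft

Manning's equation rearranged: A R^(2/3) = nQ / (1.486·√S) = 0.021 × 1610 / (1.486 × √0.01695) = 174.8.
Trying y = 11.6 ft: A R^(2/3) = 214.5 — over.
Trying y = 8.04 ft: A R^(2/3) = 137.9 — short.
Trying y = 9.77 ft: A R^(2/3) = 174.8 — matches.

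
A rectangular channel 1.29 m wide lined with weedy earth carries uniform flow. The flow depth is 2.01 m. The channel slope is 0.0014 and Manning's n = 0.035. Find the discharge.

Flow area A = b·y = 1.29 × 2.01 = 2.593 m². Wetted perimeter P = b + 2y = 1.29 + 2×2.01 = 5.31 m.
Hydraulic radius R = A/P = 2.593/5.31 = 0.4883 m.
Manning's equation: Q = (1/n) A R^(2/3) S^(1/2) = (1/0.035) × 2.593 × 0.4883^(2/3) × 0.0014^(1/2) = 1.72 m³/s.

Q = 1.72 m³/s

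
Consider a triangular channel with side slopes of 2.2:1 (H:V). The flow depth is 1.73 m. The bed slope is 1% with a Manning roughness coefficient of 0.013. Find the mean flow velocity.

V = 6.56 m/s

For a triangular section with side slope z = 2.2: A = zy² = 2.2×1.73² = 6.584 m²; P = 2y√(1+z²) = 2×1.73×2.417 = 8.361 m.
Hydraulic radius R = A/P = 6.584/8.361 = 0.7875 m.
From Manning's equation, V = (1/n) R^(2/3) S^(1/2) = (1/0.013) × 0.7875^(2/3) × 0.01^(1/2) = 6.56 m/s.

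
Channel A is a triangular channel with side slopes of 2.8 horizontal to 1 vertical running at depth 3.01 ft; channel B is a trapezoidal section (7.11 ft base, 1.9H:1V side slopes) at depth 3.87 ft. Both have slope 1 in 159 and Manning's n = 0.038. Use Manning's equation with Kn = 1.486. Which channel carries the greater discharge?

Channel A: For a triangular section with side slope z = 2.8: A = zy² = 2.8×3.01² = 25.37 ft²; P = 2y√(1+z²) = 2×3.01×2.973 = 17.9 ft. Hydraulic radius R = A/P = 25.37/17.9 = 1.417 ft. Q_A = (1.486/0.038)·25.37·1.417^(2/3)·√0.006289 = 99.27 ft³/s.
Channel B: With bottom width b = 7.11 ft and side slope z = 1.9: A = (b + zy)y = (7.11 + 1.9×3.87)×3.87 = 55.97 ft²; P = b + 2y√(1+z²) = 7.11 + 2×3.87×2.147 = 23.73 ft. Hydraulic radius R = A/P = 55.97/23.73 = 2.359 ft. Q_B = (1.486/0.038)·55.97·2.359^(2/3)·√0.006289 = 307.6 ft³/s.
Q_A = 99.27 ft³/s vs Q_B = 307.6 ft³/s, so channel B carries more.

channel B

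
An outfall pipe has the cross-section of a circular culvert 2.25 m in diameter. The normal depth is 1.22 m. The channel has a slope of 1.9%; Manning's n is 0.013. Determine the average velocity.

For a circular section of diameter D = 2.25 m at depth y = 1.22 m, the central angle is θ = 2 arccos(1 − 2y/D) = 3.311 rad. Then A = (D²/8)(θ − sin θ) = 2.202 m² and P = Dθ/2 = 3.725 m.
Hydraulic radius R = A/P = 2.202/3.725 = 0.5911 m.
From Manning's equation, V = (1/n) R^(2/3) S^(1/2) = (1/0.013) × 0.5911^(2/3) × 0.019^(1/2) = 7.47 m/s.

V = 7.47 m/s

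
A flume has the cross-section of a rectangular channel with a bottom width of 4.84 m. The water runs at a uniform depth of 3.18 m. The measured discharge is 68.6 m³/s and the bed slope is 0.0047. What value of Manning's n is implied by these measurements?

n = 0.019

Flow area A = b·y = 4.84 × 3.18 = 15.39 m². Wetted perimeter P = b + 2y = 4.84 + 2×3.18 = 11.2 m.
Hydraulic radius R = A/P = 15.39/11.2 = 1.374 m.
Rearranging Manning's equation: n = (1/Q) A R^(2/3) S^(1/2) = (1/68.6) × 15.39 × 1.374^(2/3) × √0.0047 = 0.019.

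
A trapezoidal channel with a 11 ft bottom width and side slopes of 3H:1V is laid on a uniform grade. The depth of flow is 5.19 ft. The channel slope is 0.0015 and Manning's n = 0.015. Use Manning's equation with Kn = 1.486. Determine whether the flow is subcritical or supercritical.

With bottom width b = 11 ft and side slope z = 3: A = (b + zy)y = (11 + 3×5.19)×5.19 = 137.9 ft²; P = b + 2y√(1+z²) = 11 + 2×5.19×3.162 = 43.82 ft.
Hydraulic radius R = A/P = 137.9/43.82 = 3.147 ft.
V = (1.486/n) R^(2/3) √S = (1.486/0.015) × 3.147^(2/3) × √0.0015 = 8.239 ft/s. Hydraulic depth D_h = A/T = 137.9/42.14 = 3.272 ft.
Froude number Fr = V/√(g·D_h) = 8.239/√(32.2×3.272) = 0.803, which is less than 1, so the flow is subcritical.

subcritical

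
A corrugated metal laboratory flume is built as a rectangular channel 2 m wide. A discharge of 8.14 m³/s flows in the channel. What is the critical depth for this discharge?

For a rectangular channel, critical depth y_c = (q²/g)^(1/3) where q = Q/b = 8.14/2 = 4.07 m²/s.
So y_c = (4.07²/9.81)^(1/3) = 1.19 m.

y_c = 1.19 m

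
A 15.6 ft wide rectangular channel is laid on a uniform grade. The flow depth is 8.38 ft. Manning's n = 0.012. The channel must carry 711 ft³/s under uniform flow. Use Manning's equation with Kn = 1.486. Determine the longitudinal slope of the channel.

Flow area A = b·y = 15.6 × 8.38 = 130.7 ft². Wetted perimeter P = b + 2y = 15.6 + 2×8.38 = 32.36 ft.
Hydraulic radius R = A/P = 130.7/32.36 = 4.04 ft.
From Manning's equation, S = [nQ / (1.486 A R^(2/3))]² = [0.012 × 711 / (1.486 × 130.7 × 4.04^(2/3))]² = 0.0003.

S = 0.0003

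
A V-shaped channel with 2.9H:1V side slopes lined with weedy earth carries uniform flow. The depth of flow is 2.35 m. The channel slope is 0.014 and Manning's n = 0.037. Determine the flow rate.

Q = 54.9 m³/s

For a triangular section with side slope z = 2.9: A = zy² = 2.9×2.35² = 16.02 m²; P = 2y√(1+z²) = 2×2.35×3.068 = 14.42 m.
Hydraulic radius R = A/P = 16.02/14.42 = 1.111 m.
Manning's equation: Q = (1/n) A R^(2/3) S^(1/2) = (1/0.037) × 16.02 × 1.111^(2/3) × 0.014^(1/2) = 54.9 m³/s.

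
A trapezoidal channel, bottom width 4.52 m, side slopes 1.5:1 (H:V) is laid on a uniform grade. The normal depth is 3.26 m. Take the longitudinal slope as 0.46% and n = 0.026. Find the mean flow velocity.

With bottom width b = 4.52 m and side slope z = 1.5: A = (b + zy)y = (4.52 + 1.5×3.26)×3.26 = 30.68 m²; P = b + 2y√(1+z²) = 4.52 + 2×3.26×1.803 = 16.27 m.
Hydraulic radius R = A/P = 30.68/16.27 = 1.885 m.
From Manning's equation, V = (1/n) R^(2/3) S^(1/2) = (1/0.026) × 1.885^(2/3) × 0.0046^(1/2) = 3.98 m/s.

V = 3.98 m/s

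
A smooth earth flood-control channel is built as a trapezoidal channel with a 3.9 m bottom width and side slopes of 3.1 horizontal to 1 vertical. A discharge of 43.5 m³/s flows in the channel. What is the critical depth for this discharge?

y_c = 1.57 m

At critical depth, Q² T / (g A³) = 1, i.e. A³/T = Q²/g = 43.5²/9.81 = 192.9.
Trying y = 1.31 m: A³/T = 94.35 — too small.
Trying y = 1.75 m: A³/T = 294.6 — too large.
Trying y = 1.57 m: A³/T = 191.3 — close enough.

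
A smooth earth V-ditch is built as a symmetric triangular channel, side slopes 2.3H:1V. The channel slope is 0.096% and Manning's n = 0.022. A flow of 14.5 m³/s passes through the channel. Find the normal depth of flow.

Manning's equation rearranged: A R^(2/3) = nQ / (1·√S) = 0.022 × 14.5 / (√0.00096) = 10.3.
At y = 2.55 m: A R^(2/3) = 16.6 — too large.
At y = 2.13 m: A R^(2/3) = 10.27 — matches.

y_n = 2.13 m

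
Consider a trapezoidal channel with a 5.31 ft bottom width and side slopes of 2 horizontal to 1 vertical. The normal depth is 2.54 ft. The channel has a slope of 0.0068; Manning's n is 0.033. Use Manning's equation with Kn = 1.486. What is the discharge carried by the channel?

With bottom width b = 5.31 ft and side slope z = 2: A = (b + zy)y = (5.31 + 2×2.54)×2.54 = 26.39 ft²; P = b + 2y√(1+z²) = 5.31 + 2×2.54×2.236 = 16.67 ft.
Hydraulic radius R = A/P = 26.39/16.67 = 1.583 ft.
Manning's equation: Q = (1.486/n) A R^(2/3) S^(1/2) = (1.486/0.033) × 26.39 × 1.583^(2/3) × 0.0068^(1/2) = 133 ft³/s.

Q = 133 ft³/s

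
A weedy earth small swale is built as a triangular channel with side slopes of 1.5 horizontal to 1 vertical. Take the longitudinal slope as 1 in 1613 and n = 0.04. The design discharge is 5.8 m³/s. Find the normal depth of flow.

Manning's equation rearranged: A R^(2/3) = nQ / (1·√S) = 0.04 × 5.8 / (√0.00062) = 9.318.
Trying y = 1.69 m: A R^(2/3) = 3.387 — short.
Trying y = 3 m: A R^(2/3) = 15.65 — over.
Trying y = 2.47 m: A R^(2/3) = 9.319 — matches.

y_n = 2.47 m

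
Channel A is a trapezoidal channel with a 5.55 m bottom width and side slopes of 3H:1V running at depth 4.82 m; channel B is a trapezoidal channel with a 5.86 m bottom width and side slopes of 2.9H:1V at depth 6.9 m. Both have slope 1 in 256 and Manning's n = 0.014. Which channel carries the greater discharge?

channel B

Channel A: With bottom width b = 5.55 m and side slope z = 3: A = (b + zy)y = (5.55 + 3×4.82)×4.82 = 96.45 m²; P = b + 2y√(1+z²) = 5.55 + 2×4.82×3.162 = 36.03 m. Hydraulic radius R = A/P = 96.45/36.03 = 2.677 m. Q_A = (1/0.014)·96.45·2.677^(2/3)·√0.003906 = 830 m³/s.
Channel B: With bottom width b = 5.86 m and side slope z = 2.9: A = (b + zy)y = (5.86 + 2.9×6.9)×6.9 = 178.5 m²; P = b + 2y√(1+z²) = 5.86 + 2×6.9×3.068 = 48.19 m. Hydraulic radius R = A/P = 178.5/48.19 = 3.704 m. Q_B = (1/0.014)·178.5·3.704^(2/3)·√0.003906 = 1908 m³/s.
Q_A = 830 m³/s vs Q_B = 1908 m³/s, so channel B carries more.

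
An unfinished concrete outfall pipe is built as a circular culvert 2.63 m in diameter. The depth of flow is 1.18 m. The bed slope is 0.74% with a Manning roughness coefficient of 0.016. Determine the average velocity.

For a circular section of diameter D = 2.63 m at depth y = 1.18 m, the central angle is θ = 2 arccos(1 − 2y/D) = 2.936 rad. Then A = (D²/8)(θ − sin θ) = 2.362 m² and P = Dθ/2 = 3.861 m.
Hydraulic radius R = A/P = 2.362/3.861 = 0.6118 m.
From Manning's equation, V = (1/n) R^(2/3) S^(1/2) = (1/0.016) × 0.6118^(2/3) × 0.0074^(1/2) = 3.87 m/s.

V = 3.87 m/s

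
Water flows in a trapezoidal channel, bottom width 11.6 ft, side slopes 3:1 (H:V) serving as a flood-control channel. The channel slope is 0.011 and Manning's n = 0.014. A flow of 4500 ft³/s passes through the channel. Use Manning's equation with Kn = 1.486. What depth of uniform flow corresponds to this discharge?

Manning's equation rearranged: A R^(2/3) = nQ / (1.486·√S) = 0.014 × 4500 / (1.486 × √0.011) = 404.2.
Try y = 5.33 ft: A R^(2/3) = 322.4 — too small.
Try y = 5.92 ft: A R^(2/3) = 404 — close enough.

y_n = 5.92 ft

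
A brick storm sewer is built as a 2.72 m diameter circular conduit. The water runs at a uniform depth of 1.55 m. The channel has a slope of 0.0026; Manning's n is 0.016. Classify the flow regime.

subcritical

For a circular section of diameter D = 2.72 m at depth y = 1.55 m, the central angle is θ = 2 arccos(1 − 2y/D) = 3.422 rad. Then A = (D²/8)(θ − sin θ) = 3.42 m² and P = Dθ/2 = 4.654 m.
Hydraulic radius R = A/P = 3.42/4.654 = 0.735 m.
V = (1/n) R^(2/3) √S = (1/0.016) × 0.735^(2/3) × √0.0026 = 2.595 m/s. Hydraulic depth D_h = A/T = 3.42/2.693 = 1.27 m.
Froude number Fr = V/√(g·D_h) = 2.595/√(9.81×1.27) = 0.735, which is less than 1, so the flow is subcritical.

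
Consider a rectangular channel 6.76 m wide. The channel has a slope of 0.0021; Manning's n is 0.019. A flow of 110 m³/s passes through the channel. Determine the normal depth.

y_n = 4.38 m

Manning's equation rearranged: A R^(2/3) = nQ / (1·√S) = 0.019 × 110 / (√0.0021) = 45.61.
Trying y = 5.22 m: A R^(2/3) = 56.97 — over.
Trying y = 3.05 m: A R^(2/3) = 28.24 — short.
Trying y = 4.38 m: A R^(2/3) = 45.54 — matches.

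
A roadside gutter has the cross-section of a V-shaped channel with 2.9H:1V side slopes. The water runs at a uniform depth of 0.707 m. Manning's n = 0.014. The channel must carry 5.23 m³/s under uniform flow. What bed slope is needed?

S = 0.011

For a triangular section with side slope z = 2.9: A = zy² = 2.9×0.707² = 1.45 m²; P = 2y√(1+z²) = 2×0.707×3.068 = 4.338 m.
Hydraulic radius R = A/P = 1.45/4.338 = 0.3342 m.
From Manning's equation, S = [nQ / (1 A R^(2/3))]² = [0.014 × 5.23 / (1 × 1.45 × 0.3342^(2/3))]² = 0.011.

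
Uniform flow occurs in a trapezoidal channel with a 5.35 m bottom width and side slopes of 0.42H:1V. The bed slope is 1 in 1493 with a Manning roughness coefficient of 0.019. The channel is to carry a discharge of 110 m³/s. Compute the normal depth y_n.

y_n = 5.68 m

Manning's equation rearranged: A R^(2/3) = nQ / (1·√S) = 0.019 × 110 / (√0.0006698) = 80.76.
Try y = 6.84 m: A R^(2/3) = 111.4 — over.
Try y = 4.47 m: A R^(2/3) = 53.77 — short.
Try y = 5.68 m: A R^(2/3) = 80.64 — close enough.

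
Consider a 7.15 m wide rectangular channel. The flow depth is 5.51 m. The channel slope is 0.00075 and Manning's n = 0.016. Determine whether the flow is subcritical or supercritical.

Flow area A = b·y = 7.15 × 5.51 = 39.4 m². Wetted perimeter P = b + 2y = 7.15 + 2×5.51 = 18.17 m.
Hydraulic radius R = A/P = 39.4/18.17 = 2.168 m.
V = (1/n) R^(2/3) √S = (1/0.016) × 2.168^(2/3) × √0.00075 = 2.867 m/s. Hydraulic depth D_h = A/T = 39.4/7.15 = 5.51 m.
Froude number Fr = V/√(g·D_h) = 2.867/√(9.81×5.51) = 0.39, which is less than 1, so the flow is subcritical.

subcritical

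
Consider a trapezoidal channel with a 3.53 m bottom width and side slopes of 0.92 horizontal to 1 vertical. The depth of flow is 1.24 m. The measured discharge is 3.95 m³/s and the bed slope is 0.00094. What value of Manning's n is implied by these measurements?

n = 0.04

With bottom width b = 3.53 m and side slope z = 0.92: A = (b + zy)y = (3.53 + 0.92×1.24)×1.24 = 5.792 m²; P = b + 2y√(1+z²) = 3.53 + 2×1.24×1.359 = 6.9 m.
Hydraulic radius R = A/P = 5.792/6.9 = 0.8394 m.
Rearranging Manning's equation: n = (1/Q) A R^(2/3) S^(1/2) = (1/3.95) × 5.792 × 0.8394^(2/3) × √0.00094 = 0.04.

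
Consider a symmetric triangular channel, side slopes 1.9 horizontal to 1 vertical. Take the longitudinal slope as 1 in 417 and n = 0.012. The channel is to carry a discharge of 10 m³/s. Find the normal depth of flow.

Manning's equation rearranged: A R^(2/3) = nQ / (1·√S) = 0.012 × 10 / (√0.002398) = 2.45.
Try y = 0.919 m: A R^(2/3) = 0.8807 — short.
Try y = 1.5 m: A R^(2/3) = 3.253 — over.
Try y = 1.35 m: A R^(2/3) = 2.456 — matches.

y_n = 1.35 m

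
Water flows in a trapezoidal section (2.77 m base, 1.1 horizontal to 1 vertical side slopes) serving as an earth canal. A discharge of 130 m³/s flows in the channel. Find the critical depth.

At critical depth, Q² T / (g A³) = 1, i.e. A³/T = Q²/g = 130²/9.81 = 1723.
Try y = 3.08 m: A³/T = 714.7 — short.
Try y = 3.84 m: A³/T = 1727 — close enough.

y_c = 3.84 m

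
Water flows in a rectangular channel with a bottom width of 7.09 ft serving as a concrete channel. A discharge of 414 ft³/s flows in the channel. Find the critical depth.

For a rectangular channel, critical depth y_c = (q²/g)^(1/3) where q = Q/b = 414/7.09 = 58.39 ft²/s.
So y_c = (58.39²/32.2)^(1/3) = 4.73 ft.

y_c = 4.73 ft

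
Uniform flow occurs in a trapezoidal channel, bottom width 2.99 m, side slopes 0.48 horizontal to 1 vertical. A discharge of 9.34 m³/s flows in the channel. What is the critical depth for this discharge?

y_c = 0.947 m

At critical depth, Q² T / (g A³) = 1, i.e. A³/T = Q²/g = 9.34²/9.81 = 8.893.
Try y = 1.2 m: A³/T = 18.92 — over.
Try y = 0.646 m: A³/T = 2.684 — short.
Try y = 0.947 m: A³/T = 8.902 — matches.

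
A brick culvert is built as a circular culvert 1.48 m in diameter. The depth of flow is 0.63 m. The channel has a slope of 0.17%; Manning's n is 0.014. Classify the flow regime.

subcritical

For a circular section of diameter D = 1.48 m at depth y = 0.63 m, the central angle is θ = 2 arccos(1 − 2y/D) = 2.843 rad. Then A = (D²/8)(θ − sin θ) = 0.698 m² and P = Dθ/2 = 2.104 m.
Hydraulic radius R = A/P = 0.698/2.104 = 0.3317 m.
V = (1/n) R^(2/3) √S = (1/0.014) × 0.3317^(2/3) × √0.0017 = 1.411 m/s. Hydraulic depth D_h = A/T = 0.698/1.464 = 0.4769 m.
Froude number Fr = V/√(g·D_h) = 1.411/√(9.81×0.4769) = 0.653, which is less than 1, so the flow is subcritical.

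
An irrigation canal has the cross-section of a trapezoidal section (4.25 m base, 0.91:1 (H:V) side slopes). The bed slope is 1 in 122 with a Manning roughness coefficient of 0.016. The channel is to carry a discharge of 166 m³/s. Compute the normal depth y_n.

y_n = 2.98 m

Manning's equation rearranged: A R^(2/3) = nQ / (1·√S) = 0.016 × 166 / (√0.008197) = 29.34.
Try y = 3.69 m: A R^(2/3) = 44.16 — over.
Try y = 2.98 m: A R^(2/3) = 29.38 — matches.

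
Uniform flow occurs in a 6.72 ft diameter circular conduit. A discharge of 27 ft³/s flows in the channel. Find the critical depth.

At critical depth, Q² T / (g A³) = 1, i.e. A³/T = Q²/g = 27²/32.2 = 22.64.
At y = 1.65 ft: A³/T = 53.4 — too large.
At y = 1.32 ft: A³/T = 22.32 — matches.

y_c = 1.32 ft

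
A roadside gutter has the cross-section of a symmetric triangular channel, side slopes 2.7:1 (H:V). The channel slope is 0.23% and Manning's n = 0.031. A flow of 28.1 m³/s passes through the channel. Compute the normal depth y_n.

Manning's equation rearranged: A R^(2/3) = nQ / (1·√S) = 0.031 × 28.1 / (√0.0023) = 18.16.
At y = 2.04 m: A R^(2/3) = 10.91 — low.
At y = 3.1 m: A R^(2/3) = 33.29 — high.
At y = 2.47 m: A R^(2/3) = 18.17 — matches.

y_n = 2.47 m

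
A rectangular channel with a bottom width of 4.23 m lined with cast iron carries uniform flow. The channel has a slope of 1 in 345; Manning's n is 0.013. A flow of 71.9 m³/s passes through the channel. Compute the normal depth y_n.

Manning's equation rearranged: A R^(2/3) = nQ / (1·√S) = 0.013 × 71.9 / (√0.002899) = 17.36.
Trying y = 2.43 m: A R^(2/3) = 11.16 — short.
Trying y = 3.43 m: A R^(2/3) = 17.36 — matches.

y_n = 3.43 m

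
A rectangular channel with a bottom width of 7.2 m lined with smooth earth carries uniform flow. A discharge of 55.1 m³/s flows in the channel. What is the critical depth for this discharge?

For a rectangular channel, critical depth y_c = (q²/g)^(1/3) where q = Q/b = 55.1/7.2 = 7.653 m²/s.
So y_c = (7.653²/9.81)^(1/3) = 1.81 m.

y_c = 1.81 m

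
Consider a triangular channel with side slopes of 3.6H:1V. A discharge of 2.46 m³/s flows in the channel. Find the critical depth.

At critical depth, Q² T / (g A³) = 1, i.e. A³/T = Q²/g = 2.46²/9.81 = 0.6169.
Try y = 0.482 m: A³/T = 0.1686 — short.
Try y = 0.753 m: A³/T = 1.569 — over.
Try y = 0.625 m: A³/T = 0.618 — matches.

y_c = 0.625 m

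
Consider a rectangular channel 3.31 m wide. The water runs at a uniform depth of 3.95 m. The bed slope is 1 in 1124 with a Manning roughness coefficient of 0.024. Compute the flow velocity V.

V = 1.38 m/s

Flow area A = b·y = 3.31 × 3.95 = 13.07 m². Wetted perimeter P = b + 2y = 3.31 + 2×3.95 = 11.21 m.
Hydraulic radius R = A/P = 13.07/11.21 = 1.166 m.
From Manning's equation, V = (1/n) R^(2/3) S^(1/2) = (1/0.024) × 1.166^(2/3) × 0.0008897^(1/2) = 1.38 m/s.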